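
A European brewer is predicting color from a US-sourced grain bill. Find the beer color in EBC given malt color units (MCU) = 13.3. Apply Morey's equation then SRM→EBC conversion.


SRM = 1.4922·MCU^0.6859;  EBC = SRM·1.97
SRM = 1.4922·13.3^0.6859 = 8.8039
EBC = 8.8039·1.97

17.3438 EBC


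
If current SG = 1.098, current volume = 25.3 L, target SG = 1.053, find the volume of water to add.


V_water = V·((SG_curr − 1)/(SG_target − 1) − 1)
V_water = 25.3·((1.098 − 1)/(1.053 − 1) − 1)

21.4811 L


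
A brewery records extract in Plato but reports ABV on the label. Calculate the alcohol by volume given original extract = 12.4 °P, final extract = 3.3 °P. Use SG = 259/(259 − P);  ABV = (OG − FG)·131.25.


OG = 259/(259 − 12.4) = 1.0503
FG = 259/(259 − 3.3) = 1.0129
ABV = (1.0503 − 1.0129)·131.25

4.9059 % ABV


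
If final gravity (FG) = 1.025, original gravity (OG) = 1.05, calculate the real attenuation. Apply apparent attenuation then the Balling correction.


AA = (OG−FG)/(OG−1)·100;  RA = AA·0.8192
AA = (1.05 − 1.025)/(1.05 − 1)·100 = 50.0000
RA = 50.0000·0.8192

40.9600 %


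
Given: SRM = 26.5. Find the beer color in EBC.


EBC = SRM · 1.97
EBC = 26.5 · 1.97

52.2050 EBC


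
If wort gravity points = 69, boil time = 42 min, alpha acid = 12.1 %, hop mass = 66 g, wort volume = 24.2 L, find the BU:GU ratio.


U = 1.65·0.000125^(GP/1000)·(1−e^(−0.04t))/4.15;  IBU = (α/100)·m·U·1000/V;  BU:GU = IBU/GP
U = 1.65·0.000125^(69/1000)·(1−e^(−0.04·42))/4.15 = 0.1740
IBU = (12.1/100)·66·0.1740·1000/24.2 = 57.4198
BU:GU = 57.4198/69

0.8322


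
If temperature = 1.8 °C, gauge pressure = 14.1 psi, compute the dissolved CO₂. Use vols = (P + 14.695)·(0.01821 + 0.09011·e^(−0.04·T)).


vols = (14.1 + 14.695)·(0.01821 + 0.09011·e^(−0.04·1.8))

2.9388 volumes


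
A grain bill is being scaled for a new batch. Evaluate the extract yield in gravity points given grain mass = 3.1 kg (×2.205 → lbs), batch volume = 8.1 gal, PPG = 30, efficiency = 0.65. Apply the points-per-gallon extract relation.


points = lbs × PPG × eff / vol
lbs = 3.1 × 2.205 = 6.8355
points = 6.8355 × 30 × 0.65 / 8.1

16.4558 points


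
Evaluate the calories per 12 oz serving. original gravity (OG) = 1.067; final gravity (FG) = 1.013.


ABW = (OG−FG)·131.25·0.79/FG;  °P = 259 − 259/SG (for OG→OE and FG→AE);  RE = 0.1808·OE + 0.8192·AE;  Cal = (6.9·ABW + 4·(RE−0.1))·FG·3.55
ABW = (1.067 − 1.013)·131.25·0.79/1.013 = 5.5273
OE = 259 − 259/1.067 = 16.2634 °P
AE = 259 − 259/1.013 = 3.3238 °P
RE = 0.1808·16.2634 + 0.8192·3.3238 = 5.6633 °P
Cal = (6.9·5.5273 + 4·(5.6633−0.1))·1.013·3.55

217.1759 kcal


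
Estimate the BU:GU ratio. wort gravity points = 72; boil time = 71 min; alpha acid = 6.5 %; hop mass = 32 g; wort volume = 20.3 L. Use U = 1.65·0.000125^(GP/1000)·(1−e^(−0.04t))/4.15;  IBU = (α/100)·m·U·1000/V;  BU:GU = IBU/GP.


U = 1.65·0.000125^(72/1000)·(1−e^(−0.04·71))/4.15 = 0.1960
IBU = (6.5/100)·32·0.1960·1000/20.3 = 20.0833
BU:GU = 20.0833/72

0.2789


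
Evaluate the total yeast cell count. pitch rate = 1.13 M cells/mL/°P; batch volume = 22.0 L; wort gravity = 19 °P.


cells (billions) = rate · V_L · °P
cells = 1.13 · 22.0 · 19

472.3400 billion cells


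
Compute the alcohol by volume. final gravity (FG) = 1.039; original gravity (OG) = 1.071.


ABV = (OG − FG) · 131.25
ABV = (1.071 − 1.039) · 131.25

4.2000 % ABV


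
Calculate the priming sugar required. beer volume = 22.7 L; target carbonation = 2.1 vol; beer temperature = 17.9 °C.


residual = 14.695·(0.01821 + 0.09011·e^(−0.04·T));  sugar = (target − residual)·4.0·V
residual = 14.695·(0.01821 + 0.09011·e^(−0.04·17.9)) = 0.9147
sugar = (2.1 − 0.9147)·4.0·22.7

107.6234 g


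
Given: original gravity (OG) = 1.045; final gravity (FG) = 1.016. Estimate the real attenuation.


AA = (OG−FG)/(OG−1)·100;  RA = AA·0.8192
AA = (1.045 − 1.016)/(1.045 − 1)·100 = 64.4444
RA = 64.4444·0.8192

52.7929 %


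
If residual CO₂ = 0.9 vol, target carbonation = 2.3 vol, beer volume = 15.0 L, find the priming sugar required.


sugar = (target − residual)·4.0·V
sugar = (2.3 − 0.9)·4.0·15.0

84.0000 g


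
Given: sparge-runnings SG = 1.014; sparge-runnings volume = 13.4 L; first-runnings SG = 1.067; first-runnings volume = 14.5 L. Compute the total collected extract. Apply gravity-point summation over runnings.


total = Σ (SG_i − 1)·1000·V_i
first = (1.067 − 1)·1000·14.5 = 971.5000
sparge = (1.014 − 1)·1000·13.4 = 187.6000
total = 971.5000 + 187.6000

1159.1000 gravity·L


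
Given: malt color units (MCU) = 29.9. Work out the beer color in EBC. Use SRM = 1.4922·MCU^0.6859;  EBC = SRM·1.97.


SRM = 1.4922·29.9^0.6859 = 15.3458
EBC = 15.3458·1.97

30.2313 EBC


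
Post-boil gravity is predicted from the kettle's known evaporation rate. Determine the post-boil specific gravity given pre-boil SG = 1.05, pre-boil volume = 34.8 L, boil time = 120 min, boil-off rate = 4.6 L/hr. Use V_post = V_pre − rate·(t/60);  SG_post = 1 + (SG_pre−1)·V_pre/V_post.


V_post = 34.8 − 4.6·(120/60) = 25.6000
SG_post = 1 + (1.05 − 1)·34.8/25.6000

1.0680


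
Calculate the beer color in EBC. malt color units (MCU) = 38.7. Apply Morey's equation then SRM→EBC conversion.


SRM = 1.4922·MCU^0.6859;  EBC = SRM·1.97
SRM = 1.4922·38.7^0.6859 = 18.3163
EBC = 18.3163·1.97

36.0831 EBC


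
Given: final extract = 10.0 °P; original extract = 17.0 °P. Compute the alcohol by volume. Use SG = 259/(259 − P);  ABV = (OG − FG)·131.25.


OG = 259/(259 − 17.0) = 1.0702
FG = 259/(259 − 10.0) = 1.0402
ABV = (1.0702 − 1.0402)·131.25

3.9490 % ABV


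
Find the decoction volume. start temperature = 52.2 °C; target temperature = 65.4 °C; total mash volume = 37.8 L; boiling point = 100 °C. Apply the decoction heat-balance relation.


V_dec = V_total·(T_target − T_start)/(T_boil − T_start)
V_dec = 37.8·(65.4 − 52.2)/(100 − 52.2)

10.4385 L


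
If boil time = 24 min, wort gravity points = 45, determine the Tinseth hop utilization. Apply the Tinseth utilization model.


U = 1.65·0.000125^(GP/1000) · (1 − e^(−0.04·t))/4.15
bigness = 1.65·0.000125^(45/1000) = 1.1011
boil_factor = (1 − e^(−0.04·24))/4.15 = 0.1487
U = 1.1011 · 0.1487

0.1637


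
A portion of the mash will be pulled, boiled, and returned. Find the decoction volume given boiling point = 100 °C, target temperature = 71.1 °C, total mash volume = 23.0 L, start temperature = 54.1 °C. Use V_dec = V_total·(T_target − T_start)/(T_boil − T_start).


V_dec = 23.0·(71.1 − 54.1)/(100 − 54.1)

8.5185 L


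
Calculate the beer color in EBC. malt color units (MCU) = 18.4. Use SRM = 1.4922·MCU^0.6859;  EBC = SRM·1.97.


SRM = 1.4922·18.4^0.6859 = 10.9993
EBC = 10.9993·1.97

21.6686 EBC


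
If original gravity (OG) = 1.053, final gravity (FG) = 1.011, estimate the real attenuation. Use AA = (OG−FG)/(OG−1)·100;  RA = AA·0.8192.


AA = (1.053 − 1.011)/(1.053 − 1)·100 = 79.2453
RA = 79.2453·0.8192

64.9177 %


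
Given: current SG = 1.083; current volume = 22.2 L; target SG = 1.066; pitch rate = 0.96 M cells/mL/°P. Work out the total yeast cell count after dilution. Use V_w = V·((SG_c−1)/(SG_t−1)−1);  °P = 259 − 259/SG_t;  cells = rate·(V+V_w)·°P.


V_w = 22.2·((1.083−1)/(1.066−1)−1) = 5.7182
V_final = 22.2 + 5.7182 = 27.9182
°P = 259 − 259/1.066 = 16.0356
cells = 0.96·27.9182·16.0356

429.7787 billion cells


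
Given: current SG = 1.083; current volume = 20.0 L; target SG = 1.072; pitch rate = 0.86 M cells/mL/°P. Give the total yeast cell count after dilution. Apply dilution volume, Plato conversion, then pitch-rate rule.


V_w = V·((SG_c−1)/(SG_t−1)−1);  °P = 259 − 259/SG_t;  cells = rate·(V+V_w)·°P
V_w = 20.0·((1.083−1)/(1.072−1)−1) = 3.0556
V_final = 20.0 + 3.0556 = 23.0556
°P = 259 − 259/1.072 = 17.3955
cells = 0.86·23.0556·17.3955

344.9146 billion cells


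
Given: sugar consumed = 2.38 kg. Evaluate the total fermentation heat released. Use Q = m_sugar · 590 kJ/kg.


Q = 2.38 · 590

1404.2000 kJ


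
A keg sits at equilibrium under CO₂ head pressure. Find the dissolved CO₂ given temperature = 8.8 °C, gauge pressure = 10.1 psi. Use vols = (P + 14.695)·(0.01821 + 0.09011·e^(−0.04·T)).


vols = (10.1 + 14.695)·(0.01821 + 0.09011·e^(−0.04·8.8))

2.0228 volumes


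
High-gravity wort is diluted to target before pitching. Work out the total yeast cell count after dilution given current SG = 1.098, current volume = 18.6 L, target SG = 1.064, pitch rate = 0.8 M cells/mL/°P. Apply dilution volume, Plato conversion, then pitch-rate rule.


V_w = V·((SG_c−1)/(SG_t−1)−1);  °P = 259 − 259/SG_t;  cells = rate·(V+V_w)·°P
V_w = 18.6·((1.098−1)/(1.064−1)−1) = 9.8813
V_final = 18.6 + 9.8813 = 28.4813
°P = 259 − 259/1.064 = 15.5789
cells = 0.8·28.4813·15.5789

354.9663 billion cells


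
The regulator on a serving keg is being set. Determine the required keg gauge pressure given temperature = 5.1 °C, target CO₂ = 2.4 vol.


psi = vols/(0.01821 + 0.09011·e^(−0.04·T)) − 14.695
psi = 2.4/(0.01821 + 0.09011·e^(−0.04·5.1)) − 14.695

11.4798 psi


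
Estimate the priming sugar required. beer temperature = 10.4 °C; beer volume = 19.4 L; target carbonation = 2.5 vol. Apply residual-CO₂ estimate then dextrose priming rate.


residual = 14.695·(0.01821 + 0.09011·e^(−0.04·T));  sugar = (target − residual)·4.0·V
residual = 14.695·(0.01821 + 0.09011·e^(−0.04·10.4)) = 1.1411
sugar = (2.5 − 1.1411)·4.0·19.4

105.4489 g


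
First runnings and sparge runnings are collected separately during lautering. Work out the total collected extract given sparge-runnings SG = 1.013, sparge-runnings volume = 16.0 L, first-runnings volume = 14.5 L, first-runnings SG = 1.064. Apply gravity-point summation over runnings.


total = Σ (SG_i − 1)·1000·V_i
first = (1.064 − 1)·1000·14.5 = 928.0000
sparge = (1.013 − 1)·1000·16.0 = 208.0000
total = 928.0000 + 208.0000

1136.0000 gravity·L


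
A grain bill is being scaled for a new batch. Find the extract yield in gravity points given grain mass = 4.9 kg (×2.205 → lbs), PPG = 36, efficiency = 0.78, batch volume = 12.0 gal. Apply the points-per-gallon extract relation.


points = lbs × PPG × eff / vol
lbs = 4.9 × 2.205 = 10.8045
points = 10.8045 × 36 × 0.78 / 12.0

25.2825 points


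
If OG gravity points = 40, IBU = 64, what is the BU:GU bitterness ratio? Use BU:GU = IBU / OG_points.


BU:GU = 64 / 40

1.6000


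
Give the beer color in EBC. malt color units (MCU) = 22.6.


SRM = 1.4922·MCU^0.6859;  EBC = SRM·1.97
SRM = 1.4922·22.6^0.6859 = 12.6651
EBC = 12.6651·1.97

24.9503 EBC


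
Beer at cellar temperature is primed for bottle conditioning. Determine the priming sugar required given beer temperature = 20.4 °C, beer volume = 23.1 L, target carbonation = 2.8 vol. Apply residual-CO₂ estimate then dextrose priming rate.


residual = 14.695·(0.01821 + 0.09011·e^(−0.04·T));  sugar = (target − residual)·4.0·V
residual = 14.695·(0.01821 + 0.09011·e^(−0.04·20.4)) = 0.8531
sugar = (2.8 − 0.8531)·4.0·23.1

179.8900 g


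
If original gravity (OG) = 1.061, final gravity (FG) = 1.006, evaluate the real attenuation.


AA = (OG−FG)/(OG−1)·100;  RA = AA·0.8192
AA = (1.061 − 1.006)/(1.061 − 1)·100 = 90.1639
RA = 90.1639·0.8192

73.8623 %


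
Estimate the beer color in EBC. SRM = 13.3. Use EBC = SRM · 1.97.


EBC = 13.3 · 1.97

26.2010 EBC


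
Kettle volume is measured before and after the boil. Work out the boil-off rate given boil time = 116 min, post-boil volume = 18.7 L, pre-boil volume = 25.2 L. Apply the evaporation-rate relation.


rate = (V_pre − V_post) / (t_min/60)
rate = (25.2 − 18.7) / (116/60)

3.3621 L/hr


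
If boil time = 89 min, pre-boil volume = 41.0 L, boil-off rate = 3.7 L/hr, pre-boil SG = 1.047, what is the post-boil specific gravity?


V_post = V_pre − rate·(t/60);  SG_post = 1 + (SG_pre−1)·V_pre/V_post
V_post = 41.0 − 3.7·(89/60) = 35.5117
SG_post = 1 + (1.047 − 1)·41.0/35.5117

1.0543


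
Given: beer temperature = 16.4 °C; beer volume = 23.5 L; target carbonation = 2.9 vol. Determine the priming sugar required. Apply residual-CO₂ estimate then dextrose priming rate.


residual = 14.695·(0.01821 + 0.09011·e^(−0.04·T));  sugar = (target − residual)·4.0·V
residual = 14.695·(0.01821 + 0.09011·e^(−0.04·16.4)) = 0.9547
sugar = (2.9 − 0.9547)·4.0·23.5

182.8548 g


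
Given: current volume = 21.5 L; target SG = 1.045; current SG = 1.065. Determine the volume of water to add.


V_water = V·((SG_curr − 1)/(SG_target − 1) − 1)
V_water = 21.5·((1.065 − 1)/(1.045 − 1) − 1)

9.5556 L


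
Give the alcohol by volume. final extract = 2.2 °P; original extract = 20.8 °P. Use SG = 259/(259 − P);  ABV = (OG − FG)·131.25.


OG = 259/(259 − 20.8) = 1.0873
FG = 259/(259 − 2.2) = 1.0086
ABV = (1.0873 − 1.0086)·131.25

10.3365 % ABV


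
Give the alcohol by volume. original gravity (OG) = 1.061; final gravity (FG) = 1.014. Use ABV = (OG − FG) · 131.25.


ABV = (1.061 − 1.014) · 131.25

6.1687 % ABV


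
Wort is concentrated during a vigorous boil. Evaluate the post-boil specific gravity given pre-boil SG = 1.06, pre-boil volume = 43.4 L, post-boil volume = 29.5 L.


SG_post = 1 + (SG_pre − 1)·V_pre/V_post
pts_pre = (1.06 − 1)·1000 = 60.0000
pts_post = 60.0000·43.4/29.5 = 88.2712
SG_post = 1 + 88.2712/1000

1.0883


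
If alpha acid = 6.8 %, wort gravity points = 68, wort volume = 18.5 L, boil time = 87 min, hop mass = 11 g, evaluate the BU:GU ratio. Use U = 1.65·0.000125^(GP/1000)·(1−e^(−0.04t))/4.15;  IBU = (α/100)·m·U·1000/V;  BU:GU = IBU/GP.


U = 1.65·0.000125^(68/1000)·(1−e^(−0.04·87))/4.15 = 0.2091
IBU = (6.8/100)·11·0.2091·1000/18.5 = 8.4560
BU:GU = 8.4560/68

0.1244


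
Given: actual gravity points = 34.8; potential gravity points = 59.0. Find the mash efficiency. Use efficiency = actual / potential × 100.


efficiency = 34.8 / 59.0 × 100

58.9831 %


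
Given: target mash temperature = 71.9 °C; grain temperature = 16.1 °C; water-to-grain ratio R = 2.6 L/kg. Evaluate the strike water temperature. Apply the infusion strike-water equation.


T_strike = (0.41/R)·(T_mash − T_grain) + T_mash
T_strike = (0.41/2.6)·(71.9 − 16.1) + 71.9

80.6992 °C


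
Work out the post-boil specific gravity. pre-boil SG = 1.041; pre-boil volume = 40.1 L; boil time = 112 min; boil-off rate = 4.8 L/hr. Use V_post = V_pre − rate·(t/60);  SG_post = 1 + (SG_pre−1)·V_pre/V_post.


V_post = 40.1 − 4.8·(112/60) = 31.1400
SG_post = 1 + (1.041 − 1)·40.1/31.1400

1.0528


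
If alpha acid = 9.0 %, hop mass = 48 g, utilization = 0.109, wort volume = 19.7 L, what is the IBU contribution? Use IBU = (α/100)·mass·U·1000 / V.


IBU = (9.0/100)·48·0.109·1000 / 19.7

23.9025 IBU


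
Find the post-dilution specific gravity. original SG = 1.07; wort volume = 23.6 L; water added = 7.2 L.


SG_new = 1 + (SG_old − 1)·V_old/(V_old + V_water)
pts = (1.07 − 1)·1000·23.6/(23.6 + 7.2) = 53.6364
SG_new = 1 + 53.6364/1000

1.0536


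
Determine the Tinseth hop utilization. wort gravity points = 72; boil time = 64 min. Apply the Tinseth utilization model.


U = 1.65·0.000125^(GP/1000) · (1 − e^(−0.04·t))/4.15
bigness = 1.65·0.000125^(72/1000) = 0.8639
boil_factor = (1 − e^(−0.04·64))/4.15 = 0.2223
U = 0.8639 · 0.2223

0.1921


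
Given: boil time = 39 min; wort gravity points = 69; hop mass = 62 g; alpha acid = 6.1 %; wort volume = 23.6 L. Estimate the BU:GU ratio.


U = 1.65·0.000125^(GP/1000)·(1−e^(−0.04t))/4.15;  IBU = (α/100)·m·U·1000/V;  BU:GU = IBU/GP
U = 1.65·0.000125^(69/1000)·(1−e^(−0.04·39))/4.15 = 0.1689
IBU = (6.1/100)·62·0.1689·1000/23.6 = 27.0698
BU:GU = 27.0698/69

0.3923


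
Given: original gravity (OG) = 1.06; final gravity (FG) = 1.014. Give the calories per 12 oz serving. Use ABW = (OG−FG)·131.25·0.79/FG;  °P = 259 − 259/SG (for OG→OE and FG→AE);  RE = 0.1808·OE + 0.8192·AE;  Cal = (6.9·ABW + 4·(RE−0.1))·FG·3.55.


ABW = (1.06 − 1.014)·131.25·0.79/1.014 = 4.7038
OE = 259 − 259/1.06 = 14.6604 °P
AE = 259 − 259/1.014 = 3.5759 °P
RE = 0.1808·14.6604 + 0.8192·3.5759 = 5.5800 °P
Cal = (6.9·4.7038 + 4·(5.5800−0.1))·1.014·3.55

195.7374 kcal


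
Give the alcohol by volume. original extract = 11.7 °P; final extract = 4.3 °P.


SG = 259/(259 − P);  ABV = (OG − FG)·131.25
OG = 259/(259 − 11.7) = 1.0473
FG = 259/(259 − 4.3) = 1.0169
ABV = (1.0473 − 1.0169)·131.25

3.9937 % ABV


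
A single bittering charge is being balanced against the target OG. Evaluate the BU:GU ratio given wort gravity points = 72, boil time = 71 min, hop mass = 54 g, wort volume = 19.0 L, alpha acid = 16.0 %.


U = 1.65·0.000125^(GP/1000)·(1−e^(−0.04t))/4.15;  IBU = (α/100)·m·U·1000/V;  BU:GU = IBU/GP
U = 1.65·0.000125^(72/1000)·(1−e^(−0.04·71))/4.15 = 0.1960
IBU = (16.0/100)·54·0.1960·1000/19.0 = 89.1309
BU:GU = 89.1309/72

1.2379


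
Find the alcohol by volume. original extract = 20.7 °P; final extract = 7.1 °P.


SG = 259/(259 − P);  ABV = (OG − FG)·131.25
OG = 259/(259 − 20.7) = 1.0869
FG = 259/(259 − 7.1) = 1.0282
ABV = (1.0869 − 1.0282)·131.25

7.7017 % ABV


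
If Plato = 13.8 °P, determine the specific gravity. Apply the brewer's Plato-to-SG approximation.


SG = 259/(259 − P)
SG = 259/(259 − 13.8)

1.0563


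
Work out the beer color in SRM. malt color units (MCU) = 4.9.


SRM = 1.4922 · MCU^0.6859
SRM = 1.4922 · 4.9^0.6859

4.4385 SRM


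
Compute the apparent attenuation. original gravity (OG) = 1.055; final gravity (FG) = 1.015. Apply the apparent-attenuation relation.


AA = (OG − FG)/(OG − 1) · 100
AA = (1.055 − 1.015)/(1.055 − 1) · 100

72.7273 %


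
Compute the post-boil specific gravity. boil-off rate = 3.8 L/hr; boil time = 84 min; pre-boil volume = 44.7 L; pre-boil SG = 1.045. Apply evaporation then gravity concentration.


V_post = V_pre − rate·(t/60);  SG_post = 1 + (SG_pre−1)·V_pre/V_post
V_post = 44.7 − 3.8·(84/60) = 39.3800
SG_post = 1 + (1.045 − 1)·44.7/39.3800

1.0511


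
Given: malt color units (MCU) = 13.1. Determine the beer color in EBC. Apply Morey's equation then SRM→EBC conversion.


SRM = 1.4922·MCU^0.6859;  EBC = SRM·1.97
SRM = 1.4922·13.1^0.6859 = 8.7129
EBC = 8.7129·1.97

17.1644 EBC


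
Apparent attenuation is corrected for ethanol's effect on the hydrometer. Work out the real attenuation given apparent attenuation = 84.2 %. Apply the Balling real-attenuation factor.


RA = AA · 0.8192
RA = 84.2 · 0.8192

68.9766 %


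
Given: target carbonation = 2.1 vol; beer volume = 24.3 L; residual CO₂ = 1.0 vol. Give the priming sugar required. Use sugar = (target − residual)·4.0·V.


sugar = (2.1 − 1.0)·4.0·24.3

106.9200 g


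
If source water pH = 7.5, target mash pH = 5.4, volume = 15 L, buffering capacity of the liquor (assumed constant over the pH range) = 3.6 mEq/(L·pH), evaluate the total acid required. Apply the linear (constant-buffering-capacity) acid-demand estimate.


acid = buffering capacity · (pH_source − pH_target) · V
acid = 3.6 · (7.5 − 5.4) · 15

113.4000 mEq


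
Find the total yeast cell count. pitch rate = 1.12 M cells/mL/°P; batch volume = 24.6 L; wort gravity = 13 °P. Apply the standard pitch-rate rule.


cells (billions) = rate · V_L · °P
cells = 1.12 · 24.6 · 13

358.1760 billion cells


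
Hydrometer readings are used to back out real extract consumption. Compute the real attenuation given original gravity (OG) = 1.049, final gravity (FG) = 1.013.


AA = (OG−FG)/(OG−1)·100;  RA = AA·0.8192
AA = (1.049 − 1.013)/(1.049 − 1)·100 = 73.4694
RA = 73.4694·0.8192

60.1861 %


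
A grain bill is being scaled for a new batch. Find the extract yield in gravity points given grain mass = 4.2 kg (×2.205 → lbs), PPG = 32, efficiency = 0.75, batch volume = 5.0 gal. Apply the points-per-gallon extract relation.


points = lbs × PPG × eff / vol
lbs = 4.2 × 2.205 = 9.2610
points = 9.2610 × 32 × 0.75 / 5.0

44.4528 points


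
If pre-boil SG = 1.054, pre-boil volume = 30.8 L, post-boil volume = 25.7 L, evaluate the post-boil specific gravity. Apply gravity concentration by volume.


SG_post = 1 + (SG_pre − 1)·V_pre/V_post
pts_pre = (1.054 − 1)·1000 = 54.0000
pts_post = 54.0000·30.8/25.7 = 64.7160
SG_post = 1 + 64.7160/1000

1.0647


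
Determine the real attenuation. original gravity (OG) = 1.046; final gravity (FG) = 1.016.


AA = (OG−FG)/(OG−1)·100;  RA = AA·0.8192
AA = (1.046 − 1.016)/(1.046 − 1)·100 = 65.2174
RA = 65.2174·0.8192

53.4261 %


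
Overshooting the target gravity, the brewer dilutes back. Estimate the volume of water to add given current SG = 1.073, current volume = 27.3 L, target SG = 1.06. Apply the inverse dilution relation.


V_water = V·((SG_curr − 1)/(SG_target − 1) − 1)
V_water = 27.3·((1.073 − 1)/(1.06 − 1) − 1)

5.9150 L


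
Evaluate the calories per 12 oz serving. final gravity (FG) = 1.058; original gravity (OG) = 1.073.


ABW = (OG−FG)·131.25·0.79/FG;  °P = 259 − 259/SG (for OG→OE and FG→AE);  RE = 0.1808·OE + 0.8192·AE;  Cal = (6.9·ABW + 4·(RE−0.1))·FG·3.55
ABW = (1.073 − 1.058)·131.25·0.79/1.058 = 1.4700
OE = 259 − 259/1.073 = 17.6207 °P
AE = 259 − 259/1.058 = 14.1985 °P
RE = 0.1808·17.6207 + 0.8192·14.1985 = 14.8172 °P
Cal = (6.9·1.4700 + 4·(14.8172−0.1))·1.058·3.55

259.2030 kcal


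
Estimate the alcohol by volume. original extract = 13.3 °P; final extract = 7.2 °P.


SG = 259/(259 − P);  ABV = (OG − FG)·131.25
OG = 259/(259 − 13.3) = 1.0541
FG = 259/(259 − 7.2) = 1.0286
ABV = (1.0541 − 1.0286)·131.25

3.3517 % ABV


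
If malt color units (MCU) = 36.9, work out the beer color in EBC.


SRM = 1.4922·MCU^0.6859;  EBC = SRM·1.97
SRM = 1.4922·36.9^0.6859 = 17.7276
EBC = 17.7276·1.97

34.9234 EBC


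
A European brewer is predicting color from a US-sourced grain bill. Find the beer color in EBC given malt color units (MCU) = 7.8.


SRM = 1.4922·MCU^0.6859;  EBC = SRM·1.97
SRM = 1.4922·7.8^0.6859 = 6.1054
EBC = 6.1054·1.97

12.0277 EBC


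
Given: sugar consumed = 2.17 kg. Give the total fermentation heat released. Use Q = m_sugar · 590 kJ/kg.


Q = 2.17 · 590

1280.3000 kJ


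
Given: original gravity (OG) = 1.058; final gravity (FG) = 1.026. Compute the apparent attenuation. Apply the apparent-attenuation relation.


AA = (OG − FG)/(OG − 1) · 100
AA = (1.058 − 1.026)/(1.058 − 1) · 100

55.1724 %


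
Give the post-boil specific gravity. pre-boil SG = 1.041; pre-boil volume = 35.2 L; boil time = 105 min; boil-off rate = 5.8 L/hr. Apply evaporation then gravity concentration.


V_post = V_pre − rate·(t/60);  SG_post = 1 + (SG_pre−1)·V_pre/V_post
V_post = 35.2 − 5.8·(105/60) = 25.0500
SG_post = 1 + (1.041 − 1)·35.2/25.0500

1.0576


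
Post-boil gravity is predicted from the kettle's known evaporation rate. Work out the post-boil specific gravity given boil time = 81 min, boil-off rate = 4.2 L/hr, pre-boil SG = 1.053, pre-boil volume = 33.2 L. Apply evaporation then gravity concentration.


V_post = V_pre − rate·(t/60);  SG_post = 1 + (SG_pre−1)·V_pre/V_post
V_post = 33.2 − 4.2·(81/60) = 27.5300
SG_post = 1 + (1.053 − 1)·33.2/27.5300

1.0639


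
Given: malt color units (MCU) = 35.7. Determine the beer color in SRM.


SRM = 1.4922 · MCU^0.6859
SRM = 1.4922 · 35.7^0.6859

17.3301 SRM


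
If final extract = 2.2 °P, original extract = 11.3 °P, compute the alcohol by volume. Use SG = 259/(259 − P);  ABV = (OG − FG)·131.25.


OG = 259/(259 − 11.3) = 1.0456
FG = 259/(259 − 2.2) = 1.0086
ABV = (1.0456 − 1.0086)·131.25

4.8632 % ABV


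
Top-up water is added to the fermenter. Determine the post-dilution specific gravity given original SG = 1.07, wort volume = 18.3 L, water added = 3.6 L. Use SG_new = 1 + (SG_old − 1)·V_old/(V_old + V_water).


pts = (1.07 − 1)·1000·18.3/(18.3 + 3.6) = 58.4932
SG_new = 1 + 58.4932/1000

1.0585


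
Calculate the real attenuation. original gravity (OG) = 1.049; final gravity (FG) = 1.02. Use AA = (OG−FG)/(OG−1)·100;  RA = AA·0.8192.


AA = (1.049 − 1.02)/(1.049 − 1)·100 = 59.1837
RA = 59.1837·0.8192

48.4833 %


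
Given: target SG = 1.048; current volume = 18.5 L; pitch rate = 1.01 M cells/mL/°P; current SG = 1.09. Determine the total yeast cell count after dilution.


V_w = V·((SG_c−1)/(SG_t−1)−1);  °P = 259 − 259/SG_t;  cells = rate·(V+V_w)·°P
V_w = 18.5·((1.09−1)/(1.048−1)−1) = 16.1875
V_final = 18.5 + 16.1875 = 34.6875
°P = 259 − 259/1.048 = 11.8626
cells = 1.01·34.6875·11.8626

415.5986 billion cells


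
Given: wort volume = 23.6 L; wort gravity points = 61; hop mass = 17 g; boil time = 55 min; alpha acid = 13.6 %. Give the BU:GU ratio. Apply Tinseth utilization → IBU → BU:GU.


U = 1.65·0.000125^(GP/1000)·(1−e^(−0.04t))/4.15;  IBU = (α/100)·m·U·1000/V;  BU:GU = IBU/GP
U = 1.65·0.000125^(61/1000)·(1−e^(−0.04·55))/4.15 = 0.2043
IBU = (13.6/100)·17·0.2043·1000/23.6 = 20.0180
BU:GU = 20.0180/61

0.3282


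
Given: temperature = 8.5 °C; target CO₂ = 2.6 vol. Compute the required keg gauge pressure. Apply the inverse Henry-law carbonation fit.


psi = vols/(0.01821 + 0.09011·e^(−0.04·T)) − 14.695
psi = 2.6/(0.01821 + 0.09011·e^(−0.04·8.5)) − 14.695

16.8785 psi


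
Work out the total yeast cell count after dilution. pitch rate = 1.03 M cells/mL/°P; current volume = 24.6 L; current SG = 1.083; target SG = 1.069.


V_w = V·((SG_c−1)/(SG_t−1)−1);  °P = 259 − 259/SG_t;  cells = rate·(V+V_w)·°P
V_w = 24.6·((1.083−1)/(1.069−1)−1) = 4.9913
V_final = 24.6 + 4.9913 = 29.5913
°P = 259 − 259/1.069 = 16.7175
cells = 1.03·29.5913·16.7175

509.5332 billion cells


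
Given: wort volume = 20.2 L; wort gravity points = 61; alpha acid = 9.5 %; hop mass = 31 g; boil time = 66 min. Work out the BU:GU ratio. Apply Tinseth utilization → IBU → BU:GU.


U = 1.65·0.000125^(GP/1000)·(1−e^(−0.04t))/4.15;  IBU = (α/100)·m·U·1000/V;  BU:GU = IBU/GP
U = 1.65·0.000125^(61/1000)·(1−e^(−0.04·66))/4.15 = 0.2134
IBU = (9.5/100)·31·0.2134·1000/20.2 = 31.1120
BU:GU = 31.1120/61

0.5100


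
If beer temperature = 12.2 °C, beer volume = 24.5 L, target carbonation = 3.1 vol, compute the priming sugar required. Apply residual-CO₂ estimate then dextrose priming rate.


residual = 14.695·(0.01821 + 0.09011·e^(−0.04·T));  sugar = (target − residual)·4.0·V
residual = 14.695·(0.01821 + 0.09011·e^(−0.04·12.2)) = 1.0804
sugar = (3.1 − 1.0804)·4.0·24.5

197.9169 g


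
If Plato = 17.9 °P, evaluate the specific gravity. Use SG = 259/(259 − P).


SG = 259/(259 − 17.9)

1.0742


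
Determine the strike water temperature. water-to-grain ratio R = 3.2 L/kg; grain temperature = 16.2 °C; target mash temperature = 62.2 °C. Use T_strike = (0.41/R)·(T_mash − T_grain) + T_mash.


T_strike = (0.41/3.2)·(62.2 − 16.2) + 62.2

68.0938 °C


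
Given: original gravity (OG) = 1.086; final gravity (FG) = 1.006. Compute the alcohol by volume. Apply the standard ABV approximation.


ABV = (OG − FG) · 131.25
ABV = (1.086 − 1.006) · 131.25

10.5000 % ABV


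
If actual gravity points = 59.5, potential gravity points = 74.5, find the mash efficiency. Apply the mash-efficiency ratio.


efficiency = actual / potential × 100
efficiency = 59.5 / 74.5 × 100

79.8658 %


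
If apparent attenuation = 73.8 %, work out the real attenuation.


RA = AA · 0.8192
RA = 73.8 · 0.8192

60.4570 %


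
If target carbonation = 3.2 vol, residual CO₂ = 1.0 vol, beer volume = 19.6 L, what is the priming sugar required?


sugar = (target − residual)·4.0·V
sugar = (3.2 − 1.0)·4.0·19.6

172.4800 g


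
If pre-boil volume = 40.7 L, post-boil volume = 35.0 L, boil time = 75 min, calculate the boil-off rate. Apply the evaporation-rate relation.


rate = (V_pre − V_post) / (t_min/60)
rate = (40.7 − 35.0) / (75/60)

4.5600 L/hr


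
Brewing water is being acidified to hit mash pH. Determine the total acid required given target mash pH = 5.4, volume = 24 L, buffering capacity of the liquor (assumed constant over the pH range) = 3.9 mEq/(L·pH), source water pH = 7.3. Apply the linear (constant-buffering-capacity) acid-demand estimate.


acid = buffering capacity · (pH_source − pH_target) · V
acid = 3.9 · (7.3 − 5.4) · 24

177.8400 mEq


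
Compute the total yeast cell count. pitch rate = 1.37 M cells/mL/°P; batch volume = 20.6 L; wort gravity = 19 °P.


cells (billions) = rate · V_L · °P
cells = 1.37 · 20.6 · 19

536.2180 billion cells


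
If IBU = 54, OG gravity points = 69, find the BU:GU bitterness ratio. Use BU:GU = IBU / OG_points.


BU:GU = 54 / 69

0.7826


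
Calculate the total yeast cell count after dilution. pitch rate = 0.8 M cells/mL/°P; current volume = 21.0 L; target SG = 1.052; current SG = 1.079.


V_w = V·((SG_c−1)/(SG_t−1)−1);  °P = 259 − 259/SG_t;  cells = rate·(V+V_w)·°P
V_w = 21.0·((1.079−1)/(1.052−1)−1) = 10.9038
V_final = 21.0 + 10.9038 = 31.9038
°P = 259 − 259/1.052 = 12.8023
cells = 0.8·31.9038·12.8023

326.7536 billion cells


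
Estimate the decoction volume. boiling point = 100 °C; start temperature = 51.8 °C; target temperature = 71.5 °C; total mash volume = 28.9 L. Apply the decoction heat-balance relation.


V_dec = V_total·(T_target − T_start)/(T_boil − T_start)
V_dec = 28.9·(71.5 − 51.8)/(100 − 51.8)

11.8118 L


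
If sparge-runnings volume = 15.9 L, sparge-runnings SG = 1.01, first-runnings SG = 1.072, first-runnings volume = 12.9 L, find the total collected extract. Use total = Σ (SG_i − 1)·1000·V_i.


first = (1.072 − 1)·1000·12.9 = 928.8000
sparge = (1.01 − 1)·1000·15.9 = 159.0000
total = 928.8000 + 159.0000

1087.8000 gravity·L


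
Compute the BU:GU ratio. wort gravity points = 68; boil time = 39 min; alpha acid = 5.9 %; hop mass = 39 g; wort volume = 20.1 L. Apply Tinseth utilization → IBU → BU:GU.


U = 1.65·0.000125^(GP/1000)·(1−e^(−0.04t))/4.15;  IBU = (α/100)·m·U·1000/V;  BU:GU = IBU/GP
U = 1.65·0.000125^(68/1000)·(1−e^(−0.04·39))/4.15 = 0.1704
IBU = (5.9/100)·39·0.1704·1000/20.1 = 19.5119
BU:GU = 19.5119/68

0.2869


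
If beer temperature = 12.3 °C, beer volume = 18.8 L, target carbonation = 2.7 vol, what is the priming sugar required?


residual = 14.695·(0.01821 + 0.09011·e^(−0.04·T));  sugar = (target − residual)·4.0·V
residual = 14.695·(0.01821 + 0.09011·e^(−0.04·12.3)) = 1.0772
sugar = (2.7 − 1.0772)·4.0·18.8

122.0350 g


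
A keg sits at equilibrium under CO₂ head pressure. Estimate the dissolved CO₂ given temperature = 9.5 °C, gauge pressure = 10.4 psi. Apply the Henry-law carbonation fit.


vols = (P + 14.695)·(0.01821 + 0.09011·e^(−0.04·T))
vols = (10.4 + 14.695)·(0.01821 + 0.09011·e^(−0.04·9.5))

2.0034 volumes


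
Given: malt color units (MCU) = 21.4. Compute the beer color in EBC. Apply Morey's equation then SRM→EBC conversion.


SRM = 1.4922·MCU^0.6859;  EBC = SRM·1.97
SRM = 1.4922·21.4^0.6859 = 12.1999
EBC = 12.1999·1.97

24.0339 EBC


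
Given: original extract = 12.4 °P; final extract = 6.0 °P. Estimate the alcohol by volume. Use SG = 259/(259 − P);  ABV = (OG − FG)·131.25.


OG = 259/(259 − 12.4) = 1.0503
FG = 259/(259 − 6.0) = 1.0237
ABV = (1.0503 − 1.0237)·131.25

3.4871 % ABV


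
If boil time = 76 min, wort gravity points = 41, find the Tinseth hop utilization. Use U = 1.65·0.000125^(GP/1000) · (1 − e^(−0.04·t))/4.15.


bigness = 1.65·0.000125^(41/1000) = 1.1415
boil_factor = (1 − e^(−0.04·76))/4.15 = 0.2294
U = 1.1415 · 0.2294

0.2619


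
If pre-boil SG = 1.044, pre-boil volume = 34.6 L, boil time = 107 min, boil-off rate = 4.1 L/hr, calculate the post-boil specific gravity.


V_post = V_pre − rate·(t/60);  SG_post = 1 + (SG_pre−1)·V_pre/V_post
V_post = 34.6 − 4.1·(107/60) = 27.2883
SG_post = 1 + (1.044 − 1)·34.6/27.2883

1.0558


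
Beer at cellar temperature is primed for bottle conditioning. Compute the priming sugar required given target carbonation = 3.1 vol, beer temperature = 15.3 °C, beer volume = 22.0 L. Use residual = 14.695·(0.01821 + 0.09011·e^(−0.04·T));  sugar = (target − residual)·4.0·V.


residual = 14.695·(0.01821 + 0.09011·e^(−0.04·15.3)) = 0.9856
sugar = (3.1 − 0.9856)·4.0·22.0

186.0632 g


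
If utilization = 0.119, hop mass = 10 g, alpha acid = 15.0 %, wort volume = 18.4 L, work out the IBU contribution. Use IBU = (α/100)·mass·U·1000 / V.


IBU = (15.0/100)·10·0.119·1000 / 18.4

9.7011 IBU


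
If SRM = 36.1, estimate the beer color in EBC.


EBC = SRM · 1.97
EBC = 36.1 · 1.97

71.1170 EBC


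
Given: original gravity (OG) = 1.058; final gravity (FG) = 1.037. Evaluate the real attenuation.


AA = (OG−FG)/(OG−1)·100;  RA = AA·0.8192
AA = (1.058 − 1.037)/(1.058 − 1)·100 = 36.2069
RA = 36.2069·0.8192

29.6607 %


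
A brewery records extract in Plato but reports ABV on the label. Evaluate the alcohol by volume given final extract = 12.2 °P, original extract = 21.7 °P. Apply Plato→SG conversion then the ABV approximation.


SG = 259/(259 − P);  ABV = (OG − FG)·131.25
OG = 259/(259 − 21.7) = 1.0914
FG = 259/(259 − 12.2) = 1.0494
ABV = (1.0914 − 1.0494)·131.25

5.5142 % ABV


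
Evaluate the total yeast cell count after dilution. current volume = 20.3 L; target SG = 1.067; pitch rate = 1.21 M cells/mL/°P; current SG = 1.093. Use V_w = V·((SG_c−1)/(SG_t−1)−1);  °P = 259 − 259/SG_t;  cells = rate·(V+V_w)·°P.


V_w = 20.3·((1.093−1)/(1.067−1)−1) = 7.8776
V_final = 20.3 + 7.8776 = 28.1776
°P = 259 − 259/1.067 = 16.2634
cells = 1.21·28.1776·16.2634

554.4976 billion cells


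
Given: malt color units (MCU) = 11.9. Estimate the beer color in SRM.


SRM = 1.4922 · MCU^0.6859
SRM = 1.4922 · 11.9^0.6859

8.1573 SRM


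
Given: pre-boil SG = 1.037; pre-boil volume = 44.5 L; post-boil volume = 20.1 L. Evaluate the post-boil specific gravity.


SG_post = 1 + (SG_pre − 1)·V_pre/V_post
pts_pre = (1.037 − 1)·1000 = 37.0000
pts_post = 37.0000·44.5/20.1 = 81.9154
SG_post = 1 + 81.9154/1000

1.0819


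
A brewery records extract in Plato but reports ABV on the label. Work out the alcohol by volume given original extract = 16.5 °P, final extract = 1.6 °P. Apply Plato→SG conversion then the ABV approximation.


SG = 259/(259 − P);  ABV = (OG − FG)·131.25
OG = 259/(259 − 16.5) = 1.0680
FG = 259/(259 − 1.6) = 1.0062
ABV = (1.0680 − 1.0062)·131.25

8.1146 % ABV


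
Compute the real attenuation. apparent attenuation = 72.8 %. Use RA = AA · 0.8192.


RA = 72.8 · 0.8192

59.6378 %


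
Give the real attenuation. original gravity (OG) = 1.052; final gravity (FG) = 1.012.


AA = (OG−FG)/(OG−1)·100;  RA = AA·0.8192
AA = (1.052 − 1.012)/(1.052 − 1)·100 = 76.9231
RA = 76.9231·0.8192

63.0154 %


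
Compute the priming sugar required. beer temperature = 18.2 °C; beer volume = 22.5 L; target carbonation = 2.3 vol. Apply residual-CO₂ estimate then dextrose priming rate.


residual = 14.695·(0.01821 + 0.09011·e^(−0.04·T));  sugar = (target − residual)·4.0·V
residual = 14.695·(0.01821 + 0.09011·e^(−0.04·18.2)) = 0.9070
sugar = (2.3 − 0.9070)·4.0·22.5

125.3699 g


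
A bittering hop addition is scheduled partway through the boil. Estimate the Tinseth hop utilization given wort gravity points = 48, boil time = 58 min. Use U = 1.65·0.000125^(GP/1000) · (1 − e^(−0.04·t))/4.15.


bigness = 1.65·0.000125^(48/1000) = 1.0719
boil_factor = (1 − e^(−0.04·58))/4.15 = 0.2173
U = 1.0719 · 0.2173

0.2329


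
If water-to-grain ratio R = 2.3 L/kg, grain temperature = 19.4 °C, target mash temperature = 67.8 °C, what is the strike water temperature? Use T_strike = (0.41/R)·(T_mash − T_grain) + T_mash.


T_strike = (0.41/2.3)·(67.8 − 19.4) + 67.8

76.4278 °C


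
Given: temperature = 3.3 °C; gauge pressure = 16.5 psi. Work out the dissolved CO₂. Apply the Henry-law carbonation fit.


vols = (P + 14.695)·(0.01821 + 0.09011·e^(−0.04·T))
vols = (16.5 + 14.695)·(0.01821 + 0.09011·e^(−0.04·3.3))

3.0314 volumes


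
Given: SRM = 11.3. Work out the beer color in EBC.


EBC = SRM · 1.97
EBC = 11.3 · 1.97

22.2610 EBC


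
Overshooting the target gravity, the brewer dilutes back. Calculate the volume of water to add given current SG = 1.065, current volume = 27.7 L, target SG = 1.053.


V_water = V·((SG_curr − 1)/(SG_target − 1) − 1)
V_water = 27.7·((1.065 − 1)/(1.053 − 1) − 1)

6.2717 L


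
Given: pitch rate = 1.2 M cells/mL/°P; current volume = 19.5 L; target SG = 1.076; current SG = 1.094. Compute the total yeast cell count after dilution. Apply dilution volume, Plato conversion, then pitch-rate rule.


V_w = V·((SG_c−1)/(SG_t−1)−1);  °P = 259 − 259/SG_t;  cells = rate·(V+V_w)·°P
V_w = 19.5·((1.094−1)/(1.076−1)−1) = 4.6184
V_final = 19.5 + 4.6184 = 24.1184
°P = 259 − 259/1.076 = 18.2937
cells = 1.2·24.1184·18.2937

529.4576 billion cells


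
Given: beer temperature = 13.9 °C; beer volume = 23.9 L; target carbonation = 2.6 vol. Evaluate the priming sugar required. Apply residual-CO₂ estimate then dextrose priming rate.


residual = 14.695·(0.01821 + 0.09011·e^(−0.04·T));  sugar = (target − residual)·4.0·V
residual = 14.695·(0.01821 + 0.09011·e^(−0.04·13.9)) = 1.0270
sugar = (2.6 − 1.0270)·4.0·23.9

150.3785 g


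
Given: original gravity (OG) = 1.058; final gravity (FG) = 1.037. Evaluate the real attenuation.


AA = (OG−FG)/(OG−1)·100;  RA = AA·0.8192
AA = (1.058 − 1.037)/(1.058 − 1)·100 = 36.2069
RA = 36.2069·0.8192

29.6607 %


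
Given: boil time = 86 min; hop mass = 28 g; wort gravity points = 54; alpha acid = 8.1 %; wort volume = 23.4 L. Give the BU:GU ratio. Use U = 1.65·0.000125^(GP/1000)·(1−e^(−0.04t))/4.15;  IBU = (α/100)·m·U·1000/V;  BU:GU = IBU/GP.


U = 1.65·0.000125^(54/1000)·(1−e^(−0.04·86))/4.15 = 0.2369
IBU = (8.1/100)·28·0.2369·1000/23.4 = 22.9584
BU:GU = 22.9584/54

0.4252


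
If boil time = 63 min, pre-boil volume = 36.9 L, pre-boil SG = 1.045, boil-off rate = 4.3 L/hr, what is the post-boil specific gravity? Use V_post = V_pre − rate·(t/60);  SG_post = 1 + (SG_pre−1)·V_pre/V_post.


V_post = 36.9 − 4.3·(63/60) = 32.3850
SG_post = 1 + (1.045 − 1)·36.9/32.3850

1.0513


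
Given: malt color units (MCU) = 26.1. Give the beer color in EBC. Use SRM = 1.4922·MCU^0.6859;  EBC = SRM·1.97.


SRM = 1.4922·26.1^0.6859 = 13.9798
EBC = 13.9798·1.97

27.5402 EBC


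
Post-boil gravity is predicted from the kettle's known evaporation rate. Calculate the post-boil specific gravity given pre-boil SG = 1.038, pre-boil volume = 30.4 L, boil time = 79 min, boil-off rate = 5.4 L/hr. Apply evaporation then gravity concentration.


V_post = V_pre − rate·(t/60);  SG_post = 1 + (SG_pre−1)·V_pre/V_post
V_post = 30.4 − 5.4·(79/60) = 23.2900
SG_post = 1 + (1.038 − 1)·30.4/23.2900

1.0496
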